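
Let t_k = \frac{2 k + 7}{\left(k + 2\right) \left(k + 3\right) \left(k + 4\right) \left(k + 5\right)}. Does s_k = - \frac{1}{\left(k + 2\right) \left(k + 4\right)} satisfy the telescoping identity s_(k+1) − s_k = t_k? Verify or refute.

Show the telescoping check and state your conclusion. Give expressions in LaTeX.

s_(k+1) = -1/((k + 3)*(k + 5))
s_(k+1) − s_k = (2*k + 7)/(k**4 + 14*k**3 + 71*k**2 + 154*k + 120)
(s_(k+1) − s_k) − t_k = 0

valid (s_(k+1) − s_k reduces to t_k)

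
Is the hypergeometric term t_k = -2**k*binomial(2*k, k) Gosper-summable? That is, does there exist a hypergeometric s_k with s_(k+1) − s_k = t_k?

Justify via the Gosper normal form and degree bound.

t_(k+1)/t_k = 4*(2*k + 1)/(k + 1).
Factor: A=8*k + 4; B=k + 1; C=1.
f must satisfy (8*k + 4)·f(k+1) − (k)·f(k) = 1.
From deg A=1, deg B=1, deg C=0: d=-1.
Bound -1 < 0, so the key equation has no polynomial solution.

No — t_k has no hypergeometric antidifference.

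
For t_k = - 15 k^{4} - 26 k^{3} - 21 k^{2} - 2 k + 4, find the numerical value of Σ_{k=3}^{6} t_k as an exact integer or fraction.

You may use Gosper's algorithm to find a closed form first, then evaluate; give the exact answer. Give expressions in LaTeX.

r(k) = (15*k**4 + 86*k**3 + 189*k**2 + 182*k + 60)/(15*k**4 + 26*k**3 + 21*k**2 + 2*k - 4) after simplifying.
So A=1 and B=1, with C=k**4 + 26*k**3/15 + 7*k**2/5 + 2*k/15 - 4/15.
Key eq: (1)·f(k+1) = (1)·f(k) + (k**4 + 26*k**3/15 + 7*k**2/5 + 2*k/15 - 4/15).
Degrees (0,0,4) ⇒ d ≤ 5.
Match coefficients ⇒ f(k) = k*(3*k**4 - k**3 - k**2 - 3*k - 2)/15.
So s_k = (B(k−1)f/C)·t_k = (k*(3*k**4 - k**3 - k**2 - 3*k - 2)/(15*k**4 + 26*k**3 + 21*k**2 + 2*k - 4))·t_k = k*(-3*k**4 + k**3 + k**2 + 3*k + 2).
Check: Δs_k = -15*k**4 - 26*k**3 - 21*k**2 - 2*k + 4. ✓
Σ_(k=3)^(6) t_k = s_(7) − s_(3) = -47516 − (-588) = -46928.

Σ = -46928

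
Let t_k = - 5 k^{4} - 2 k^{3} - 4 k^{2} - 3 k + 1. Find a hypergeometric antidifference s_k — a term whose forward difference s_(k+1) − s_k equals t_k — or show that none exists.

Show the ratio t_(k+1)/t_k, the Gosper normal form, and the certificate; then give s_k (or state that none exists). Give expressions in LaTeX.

Compute t_(k+1)/t_k: get (5*k**4 + 22*k**3 + 40*k**2 + 37*k + 13)/(5*k**4 + 2*k**3 + 4*k**2 + 3*k - 1).
Factor: A=1; B=1; C=k**4 + 2*k**3/5 + 4*k**2/5 + 3*k/5 - 1/5.
f must satisfy (1)·f(k+1) − (1)·f(k) = k**4 + 2*k**3/5 + 4*k**2/5 + 3*k/5 - 1/5.
deg f ≤ 5 (via 0,0,4).
Solving with deg f ≤ 5: f(k) = k*(k**4 - 2*k**3 + 2*k**2 - 2)/5.
So s_k = (B(k−1)f/C)·t_k = (k*(k**4 - 2*k**3 + 2*k**2 - 2)/(5*k**4 + 2*k**3 + 4*k**2 + 3*k - 1))·t_k = k*(-k**4 + 2*k**3 - 2*k**2 + 2).
Δs = -5*k**4 - 2*k**3 - 4*k**2 - 3*k + 1, as required.

s_k = k \left(- k^{4} + 2 k^{3} - 2 k^{2} + 2\right)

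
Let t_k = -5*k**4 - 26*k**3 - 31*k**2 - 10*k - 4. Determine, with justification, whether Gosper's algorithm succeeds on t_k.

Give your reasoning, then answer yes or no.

t_(k+1)/t_k = (5*k**4 + 46*k**3 + 139*k**2 + 170*k + 76)/(5*k**4 + 26*k**3 + 31*k**2 + 10*k + 4).
Gosper form: A/B · C(k+1)/C(k) with A=1, B=1, C=k**4 + 26*k**3/5 + 31*k**2/5 + 2*k + 4/5.
Set up (1)·f(k+1) − (1)·f(k) − (k**4 + 26*k**3/5 + 31*k**2/5 + 2*k + 4/5) = 0.
Degrees (0,0,4) ⇒ d ≤ 5.
A polynomial solution: f(k) = k*(k**4 + 4*k**3 - k**2 - 4*k + 4)/5.
Get s_k = R·t_k = k*(-k**4 - 4*k**3 + k**2 + 4*k - 4) with R(k) = B(k−1)f(k)/C(k) = k*(k**4 + 4*k**3 - k**2 - 4*k + 4)/(5*k**4 + 26*k**3 + 31*k**2 + 10*k + 4).
Verify: -5*k**4 - 26*k**3 - 31*k**2 - 10*k - 4 matches t_k.

Yes. s_k = k*(-k**4 - 4*k**3 + k**2 + 4*k - 4).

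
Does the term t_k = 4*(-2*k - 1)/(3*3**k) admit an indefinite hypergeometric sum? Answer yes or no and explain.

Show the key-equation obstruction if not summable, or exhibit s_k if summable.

Yes. s_k = 4*(k + 1)/3**k.

The ratio is (2*k + 3)/(3*(2*k + 1)).
Gosper form: A/B · C(k+1)/C(k) with A=1/3, B=1, C=k + 1/2.
Need (1/3)·f(k+1) − (1)·f(k) = k + 1/2.
Degrees (0,0,1) ⇒ d ≤ 1.
Match coefficients ⇒ f(k) = -3*(k + 1)/2.
So s_k = (B(k−1)f/C)·t_k = (-3*(k + 1)/(2*k + 1))·t_k = 4*(k + 1)/3**k.
s_(k+1) − s_k = 4*(-2*k - 1)/(3*3**k) = t_k.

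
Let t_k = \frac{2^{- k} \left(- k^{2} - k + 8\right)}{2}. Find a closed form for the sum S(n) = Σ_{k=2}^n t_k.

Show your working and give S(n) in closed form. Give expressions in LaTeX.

Ratio r(k) = (k + (k + 1)**2 - 7)/(2*(k**2 + k - 8)).
Gosper form: A/B · C(k+1)/C(k) with A=1/2, B=1, C=k**2 + k - 8.
Key eq: (1/2)·f(k+1) = (1)·f(k) + (k**2 + k - 8).
Degrees (0,0,2) ⇒ d ≤ 2.
Match coefficients ⇒ f(k) = -2*(k - 1)*(k + 4).
Get s_k = R·t_k = (k**2 + 3*k - 4)/2**k with R(k) = B(k−1)f(k)/C(k) = -2*(k - 1)*(k + 4)/(k**2 + k - 8).
Δs = (-k**2 - k + 8)/(2*2**k), as required.
s_(n+1) = 2**(-n - 1)*n*(n + 5) and s_(2) = 3/2, so S(n) = 2**(-n - 1)*(-3*2**n + n**2 + 5*n).

S(n) = 2^{- n - 1} \left(- 3 \cdot 2^{n} + n^{2} + 5 n\right)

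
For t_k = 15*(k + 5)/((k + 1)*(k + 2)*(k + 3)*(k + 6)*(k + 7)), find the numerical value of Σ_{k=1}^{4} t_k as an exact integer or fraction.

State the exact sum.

Σ = 25/231

Step 1: r(k) = (k + 1)*(k + 6)**2/((k + 4)*(k + 5)*(k + 8)).
A = k + 1, B = k + 8, C = k**3 + 14*k**2 + 65*k + 100.
Solve (k + 1)·f(k+1) − (k + 7)·f(k) = k**3 + 14*k**2 + 65*k + 100.
d = 6 from the (1,1,3) case.
Solving with deg f ≤ 6: f(k) = k*(k + 3)*(k + 4)**2*(k + 5)**2/36.
Get s_k = R·t_k = 5*k*(k**2 + 9*k + 20)/(12*(k**3 + 9*k**2 + 20*k + 12)) with R(k) = B(k−1)f(k)/C(k) = k*(k + 3)*(k + 4)*(k + 7)/36.
Δs = 15*(k + 5)/(k**5 + 19*k**4 + 131*k**3 + 401*k**2 + 540*k + 252), as required.
Telescoping: Σ = s_(5) − s_(1) = 125/308 − (25/84) = 25/231.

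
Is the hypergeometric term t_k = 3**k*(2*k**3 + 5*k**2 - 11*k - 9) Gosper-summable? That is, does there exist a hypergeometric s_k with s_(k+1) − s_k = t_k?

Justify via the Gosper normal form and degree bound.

The ratio is 3*(2*k**3 + 11*k**2 + 5*k - 13)/(2*k**3 + 5*k**2 - 11*k - 9).
So A=3 and B=1, with C=k**3 + 5*k**2/2 - 11*k/2 - 9/2.
Key eq: (3)·f(k+1) = (1)·f(k) + (k**3 + 5*k**2/2 - 11*k/2 - 9/2).
Bound: deg f ≤ 3.
Match coefficients ⇒ f(k) = (k - 3)*(k**2 + k - 1)/2.
So s_k = (B(k−1)f/C)·t_k = ((k - 3)*(k**2 + k - 1)/(2*k**3 + 5*k**2 - 11*k - 9))·t_k = 3**k*(k**3 - 2*k**2 - 4*k + 3).
Δs = 3**k*(2*k**3 + 5*k**2 - 11*k - 9), as required.

Yes. s_k = 3**k*(k**3 - 2*k**2 - 4*k + 3).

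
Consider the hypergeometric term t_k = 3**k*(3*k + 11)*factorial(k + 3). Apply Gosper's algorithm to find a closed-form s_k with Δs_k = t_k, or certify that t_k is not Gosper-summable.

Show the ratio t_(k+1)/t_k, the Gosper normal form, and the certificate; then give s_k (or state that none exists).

s_k = 3**k*factorial(k + 3)

Compute t_(k+1)/t_k: get 3*(k + 4)*(3*k + 14)/(3*k + 11).
A = 3*k + 12, B = 1, C = k + 11/3.
Set up (3*k + 12)·f(k+1) − (1)·f(k) − (k + 11/3) = 0.
Degrees (1,0,1) ⇒ d ≤ 0.
Coefficient equations give f(k) = 1/3.
So s_k = (B(k−1)f/C)·t_k = (1/(3*k + 11))·t_k = 3**k*factorial(k + 3).
Check: Δs_k = 3**k*(3*k + 11)*factorial(k + 3). ✓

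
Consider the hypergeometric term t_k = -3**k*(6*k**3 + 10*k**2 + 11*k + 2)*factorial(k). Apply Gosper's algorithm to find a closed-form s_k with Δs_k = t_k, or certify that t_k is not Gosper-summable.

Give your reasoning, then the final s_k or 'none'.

s_k = -3**k*(2*k**2 - 2*k + 1)*factorial(k)

t_(k+1)/t_k = 3*(6*k**4 + 34*k**3 + 77*k**2 + 78*k + 29)/(6*k**3 + 10*k**2 + 11*k + 2).
Factor: A=3*k + 3; B=1; C=k**3 + 5*k**2/3 + 11*k/6 + 1/3.
Need (3*k + 3)·f(k+1) − (1)·f(k) = k**3 + 5*k**2/3 + 11*k/6 + 1/3.
Degrees (1,0,3) ⇒ d ≤ 2.
Coefficient equations give f(k) = (2*k**2 - 2*k + 1)/6.
Then R = B(k−1)f/C = (2*k**2 - 2*k + 1)/(6*k**3 + 10*k**2 + 11*k + 2), so s_k = R(k)·t_k = -3**k*(2*k**2 - 2*k + 1)*factorial(k).
Verify: -3**k*(6*k**3 + 10*k**2 + 11*k + 2)*factorial(k) matches t_k.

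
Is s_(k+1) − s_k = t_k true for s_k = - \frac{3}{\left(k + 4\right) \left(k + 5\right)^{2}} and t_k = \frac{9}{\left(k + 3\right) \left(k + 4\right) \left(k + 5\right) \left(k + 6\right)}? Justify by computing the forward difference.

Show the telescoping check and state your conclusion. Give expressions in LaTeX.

Invalid: residual \frac{6 \left(- 4 k - 21\right)}{k^{6} + 29 k^{5} + 347 k^{4} + 2191 k^{3} + 7692 k^{2} + 14220 k + 10800} ≠ 0.

s_(k+1) = -3/((k + 5)*(k + 6)**2)
s_(k+1) − s_k = 3*(3*k + 16)/(k**5 + 26*k**4 + 269*k**3 + 1384*k**2 + 3540*k + 3600)
(s_(k+1) − s_k) − t_k = 6*(-4*k - 21)/(k**6 + 29*k**5 + 347*k**4 + 2191*k**3 + 7692*k**2 + 14220*k + 10800)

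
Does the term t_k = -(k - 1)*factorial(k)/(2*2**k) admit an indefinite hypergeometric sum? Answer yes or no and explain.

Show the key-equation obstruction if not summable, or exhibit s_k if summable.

Yes. s_k = -factorial(k)/2**k.

The ratio is k*(k + 1)/(2*(k - 1)).
Take A(k)=k/2 + 1/2, B(k)=1, C(k)=k - 1.
Set up (k/2 + 1/2)·f(k+1) − (1)·f(k) − (k - 1) = 0.
From deg A=1, deg B=0, deg C=1: d=0.
A polynomial solution: f(k) = 2.
Then R = B(k−1)f/C = 2/(k - 1), so s_k = R(k)·t_k = -factorial(k)/2**k.
s_(k+1) − s_k = -(k - 1)*factorial(k)/(2*2**k) = t_k.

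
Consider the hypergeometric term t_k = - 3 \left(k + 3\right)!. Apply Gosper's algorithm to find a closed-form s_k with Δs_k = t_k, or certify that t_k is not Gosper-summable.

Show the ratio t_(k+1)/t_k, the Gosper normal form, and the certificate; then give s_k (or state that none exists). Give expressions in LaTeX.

r(k) = k + 4 after simplifying.
So A=k + 4 and B=1, with C=1.
f must satisfy (k + 4)·f(k+1) − (1)·f(k) = 1.
Bound: deg f ≤ -1.
Negative degree bound (-1): no f exists, t_k not Gosper-summable.

not Gosper-summable; s_k does not exist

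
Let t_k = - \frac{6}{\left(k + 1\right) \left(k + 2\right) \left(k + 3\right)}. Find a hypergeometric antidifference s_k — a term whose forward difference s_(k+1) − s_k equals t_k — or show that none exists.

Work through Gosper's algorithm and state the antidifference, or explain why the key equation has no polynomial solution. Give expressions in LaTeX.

Compute t_(k+1)/t_k: get (k + 1)/(k + 4).
A = k + 1, B = k + 4, C = 1.
f must satisfy (k + 1)·f(k+1) − (k + 3)·f(k) = 1.
d = 2 from the (1,1,0) case.
Coefficient equations give f(k) = k*(k + 3)/4.
Get s_k = R·t_k = 3*k*(-k - 3)/(2*(k + 1)*(k + 2)) with R(k) = B(k−1)f(k)/C(k) = k*(k + 3)**2/4.
s_(k+1) − s_k = -6/(k**3 + 6*k**2 + 11*k + 6) = t_k.

s_k = \frac{3 k \left(- k - 3\right)}{2 \left(k + 1\right) \left(k + 2\right)}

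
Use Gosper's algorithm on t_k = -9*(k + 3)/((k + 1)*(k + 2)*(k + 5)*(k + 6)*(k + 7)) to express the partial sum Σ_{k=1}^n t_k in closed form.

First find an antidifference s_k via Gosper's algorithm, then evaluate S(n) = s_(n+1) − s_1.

S(n) = n*(-n**2 - 15*n - 68)/(28*(n**3 + 15*n**2 + 68*n + 84))

Compute t_(k+1)/t_k: get (k + 1)*(k + 4)*(k + 5)/((k + 3)**2*(k + 8)).
Normal form (A,B,C) = (k + 1, k + 8, k**3 + 10*k**2 + 33*k + 36).
f must satisfy (k + 1)·f(k+1) − (k + 7)·f(k) = k**3 + 10*k**2 + 33*k + 36.
Bound: deg f ≤ 6.
Coefficient equations give f(k) = k*(k + 2)*(k + 3)*(k + 4)*(k**2 + 12*k + 41)/90.
Get s_k = R·t_k = k*(-k**2 - 12*k - 41)/(10*(k**3 + 12*k**2 + 41*k + 30)) with R(k) = B(k−1)f(k)/C(k) = k*(k + 2)*(k + 7)*(k**2 + 12*k + 41)/(90*(k + 3)).
Verify: 9*(-k - 3)/(k**5 + 21*k**4 + 163*k**3 + 567*k**2 + 844*k + 420) matches t_k.
s_(n+1) = (-n**3 - 15*n**2 - 68*n - 54)/(10*(n**3 + 15*n**2 + 68*n + 84)) and s_(1) = -9/140, so S(n) = n*(-n**2 - 15*n - 68)/(28*(n**3 + 15*n**2 + 68*n + 84)).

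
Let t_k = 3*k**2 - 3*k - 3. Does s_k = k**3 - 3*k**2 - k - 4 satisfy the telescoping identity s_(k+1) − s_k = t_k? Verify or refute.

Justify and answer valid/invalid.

s_(k+1) = k**3 - 4*k - 7
s_(k+1) − s_k = 3*k**2 - 3*k - 3
(s_(k+1) − s_k) − t_k = 0

Valid: the claim telescopes to t_k.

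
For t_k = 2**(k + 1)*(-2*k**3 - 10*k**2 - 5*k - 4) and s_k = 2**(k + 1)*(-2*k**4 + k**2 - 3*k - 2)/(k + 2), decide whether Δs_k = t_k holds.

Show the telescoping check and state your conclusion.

Invalid: residual 2**(k + 1)*(2*k**4 + 12*k**3 + 27*k**2 + 13*k + 6)/(k**2 + 5*k + 6) ≠ 0.

s_(k+1) = 2**(k + 2)*(-3*k - 2*(k + 1)**4 + (k + 1)**2 - 5)/(k + 3)
s_(k+1) − s_k = 2**(k + 1)*(-2*k**5 - 18*k**4 - 55*k**3 - 62*k**2 - 37*k - 18)/(k**2 + 5*k + 6)
(s_(k+1) − s_k) − t_k = 2**(k + 1)*(2*k**4 + 12*k**3 + 27*k**2 + 13*k + 6)/(k**2 + 5*k + 6)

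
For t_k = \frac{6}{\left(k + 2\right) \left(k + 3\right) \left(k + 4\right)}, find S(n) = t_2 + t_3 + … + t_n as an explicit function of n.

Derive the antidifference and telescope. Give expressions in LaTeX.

S(n) = \frac{3 \left(n^{2} + 7 n - 8\right)}{20 \left(n^{2} + 7 n + 12\right)}

Ratio r(k) = (k + 2)/(k + 5).
Take A(k)=k + 2, B(k)=k + 5, C(k)=1.
Key eq: (k + 2)·f(k+1) = (k + 4)·f(k) + (1).
deg f ≤ 2 (via 1,1,0).
Match coefficients ⇒ f(k) = k*(k + 5)/12.
So s_k = (B(k−1)f/C)·t_k = (k*(k + 4)*(k + 5)/12)·t_k = k*(k + 5)/(2*(k + 2)*(k + 3)).
s_(k+1) − s_k = 6/(k**3 + 9*k**2 + 26*k + 24) = t_k.
Evaluate: s_(n+1) = (n**2 + 7*n + 6)/(2*(n**2 + 7*n + 12)); subtract s_(2) = 7/20 ⇒ S(n) = 3*(n**2 + 7*n - 8)/(20*(n**2 + 7*n + 12)).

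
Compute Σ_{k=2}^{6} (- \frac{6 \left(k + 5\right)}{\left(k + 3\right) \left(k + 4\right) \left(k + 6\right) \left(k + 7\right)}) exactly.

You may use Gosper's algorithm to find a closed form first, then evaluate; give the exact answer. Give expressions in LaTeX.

Σ = -27/520

Ratio r(k) = (k + 3)*(k + 6)**2/((k + 5)**2*(k + 8)).
Gosper form: A/B · C(k+1)/C(k) with A=k + 3, B=k + 8, C=k**2 + 10*k + 25.
Need (k + 3)·f(k+1) − (k + 7)·f(k) = k**2 + 10*k + 25.
From deg A=1, deg B=1, deg C=2: d=4.
Match coefficients ⇒ f(k) = k*(k + 4)*(k + 5)*(k + 9)/36.
R(k) = B(k−1)·f(k)/C(k) = k*(k + 4)*(k + 7)*(k + 9)/(36*(k + 5)); s_k = R·t_k = k*(-k - 9)/(6*(k**2 + 9*k + 18)).
Δs = 6*(-k - 5)/(k**4 + 20*k**3 + 145*k**2 + 450*k + 504), as required.
Sum = s_(7) − s_(2); s_(7) = -28/195, s_(2) = -11/120 ⇒ -27/520.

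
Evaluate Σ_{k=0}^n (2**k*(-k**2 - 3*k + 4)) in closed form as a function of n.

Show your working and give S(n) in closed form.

t_(k+1)/t_k = 2*k*(k + 5)/(k**2 + 3*k - 4).
Normal form (A,B,C) = (2, 1, k**2 + 3*k - 4).
Key eq: (2)·f(k+1) = (1)·f(k) + (k**2 + 3*k - 4).
From deg A=0, deg B=0, deg C=2: d=2.
A polynomial solution: f(k) = k**2 - k - 4.
Certificate R = B(k−1)f/C = (k**2 - k - 4)/((k - 1)*(k + 4)) gives s_k = 2**k*(-k**2 + k + 4).
Check: Δs_k = 2**k*(-k**2 - 3*k + 4). ✓
s_(n+1) = 2**(n + 1)*(-n**2 - n + 4) and s_(0) = 4, so S(n) = -2*2**n*n**2 - 2*2**n*n + 8*2**n - 4.

S(n) = -2*2**n*n**2 - 2*2**n*n + 8*2**n - 4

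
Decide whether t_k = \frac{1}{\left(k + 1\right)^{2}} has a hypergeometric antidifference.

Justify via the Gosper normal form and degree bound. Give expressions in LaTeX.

No — key equation has no polynomial f.

Ratio r(k) = (k + 1)**2/(k + 2)**2.
Take A(k)=k**2 + 2*k + 1, B(k)=k**2 + 4*k + 4, C(k)=1.
Key eq: (k**2 + 2*k + 1)·f(k+1) = (k**2 + 2*k + 1)·f(k) + (1).
deg f ≤ 0 (via 2,2,0).
Generic f = c0 gives residual -1; -1 = 0 cannot hold, so t_k is not Gosper-summable.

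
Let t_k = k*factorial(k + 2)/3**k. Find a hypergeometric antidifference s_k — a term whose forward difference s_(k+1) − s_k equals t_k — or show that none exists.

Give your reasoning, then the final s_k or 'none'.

Compute t_(k+1)/t_k: get (k + 1)*(k + 3)/(3*k).
So A=k/3 + 1 and B=1, with C=k.
Key eq: (k/3 + 1)·f(k+1) = (1)·f(k) + (k).
From deg A=1, deg B=0, deg C=1: d=0.
A polynomial solution: f(k) = 3.
R(k) = B(k−1)·f(k)/C(k) = 3/k; s_k = R·t_k = 3**(1 - k)*factorial(k + 2).
Δs = k*factorial(k + 2)/3**k, as required.

s_k = 3**(1 - k)*factorial(k + 2)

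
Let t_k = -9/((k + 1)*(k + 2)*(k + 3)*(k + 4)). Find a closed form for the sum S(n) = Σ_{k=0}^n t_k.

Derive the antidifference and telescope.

Step 1: r(k) = (k + 1)/(k + 5).
Normal form (A,B,C) = (k + 1, k + 5, 1).
f must satisfy (k + 1)·f(k+1) − (k + 4)·f(k) = 1.
d = 3 from the (1,1,0) case.
A polynomial solution: f(k) = k*(k**2 + 6*k + 11)/18.
Get s_k = R·t_k = k*(-k**2 - 6*k - 11)/(2*(k + 1)*(k + 2)*(k + 3)) with R(k) = B(k−1)f(k)/C(k) = k*(k + 4)*(k**2 + 6*k + 11)/18.
Verify: -9/(k**4 + 10*k**3 + 35*k**2 + 50*k + 24) matches t_k.
Evaluate: s_(n+1) = (-n**3 - 9*n**2 - 26*n - 18)/(2*(n**3 + 9*n**2 + 26*n + 24)); subtract s_(0) = 0 ⇒ S(n) = (-n**3 - 9*n**2 - 26*n - 18)/(2*(n**3 + 9*n**2 + 26*n + 24)).

S(n) = (-n**3 - 9*n**2 - 26*n - 18)/(2*(n**3 + 9*n**2 + 26*n + 24))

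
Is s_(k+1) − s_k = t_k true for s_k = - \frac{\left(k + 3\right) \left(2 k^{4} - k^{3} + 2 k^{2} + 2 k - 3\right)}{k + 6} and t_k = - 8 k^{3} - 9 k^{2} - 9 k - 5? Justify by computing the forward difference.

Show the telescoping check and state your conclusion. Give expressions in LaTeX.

s_(k+1) = (-2*k**5 - 15*k**4 - 39*k**3 - 55*k**2 - 46*k - 8)/(k + 7)
s_(k+1) − s_k = (-8*k**5 - 95*k**4 - 288*k**3 - 317*k**2 - 272*k - 111)/(k**2 + 13*k + 42)
(s_(k+1) − s_k) − t_k = 3*(6*k**4 + 58*k**3 + 61*k**2 + 57*k + 33)/(k**2 + 13*k + 42)

Invalid: residual \frac{3 \left(6 k^{4} + 58 k^{3} + 61 k^{2} + 57 k + 33\right)}{k^{2} + 13 k + 42} ≠ 0.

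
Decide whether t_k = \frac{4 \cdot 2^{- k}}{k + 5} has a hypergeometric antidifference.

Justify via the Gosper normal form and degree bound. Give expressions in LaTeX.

No; the degree bound rules out any f.

r(k) = (k + 5)/(2*(k + 6)) after simplifying.
Factor: A=k/2 + 5/2; B=k + 6; C=1.
Key eq: (k/2 + 5/2)·f(k+1) = (k + 5)·f(k) + (1).
deg f ≤ -1 (via 1,1,0).
deg f ≤ -1 is impossible — no certificate.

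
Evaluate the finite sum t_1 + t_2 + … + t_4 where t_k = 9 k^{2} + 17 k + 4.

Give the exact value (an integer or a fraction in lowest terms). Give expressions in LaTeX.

Σ = 456

t_(k+1)/t_k = (9*k**2 + 35*k + 30)/(9*k**2 + 17*k + 4).
Gosper form: A/B · C(k+1)/C(k) with A=1, B=1, C=k**2 + 17*k/9 + 4/9.
Set up (1)·f(k+1) − (1)·f(k) − (k**2 + 17*k/9 + 4/9) = 0.
Bound: deg f ≤ 3.
Solve for f: f(k) = k*(3*k**2 + 4*k - 3)/9 (degree 3 ≤ 3).
So s_k = (B(k−1)f/C)·t_k = (k*(3*k**2 + 4*k - 3)/(9*k**2 + 17*k + 4))·t_k = k*(3*k**2 + 4*k - 3).
Check: Δs_k = 9*k**2 + 17*k + 4. ✓
Sum = s_(5) − s_(1); s_(5) = 460, s_(1) = 4 ⇒ 456.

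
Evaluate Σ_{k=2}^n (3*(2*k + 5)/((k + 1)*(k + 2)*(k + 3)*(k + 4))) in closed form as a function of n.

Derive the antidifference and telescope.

S(n) = (n**2 + 6*n - 7)/(5*(n**2 + 6*n + 8))

The ratio is (k + 1)*(2*k + 7)/((k + 5)*(2*k + 5)).
Gosper form: A/B · C(k+1)/C(k) with A=k + 1, B=k + 5, C=k + 5/2.
Need (k + 1)·f(k+1) − (k + 4)·f(k) = k + 5/2.
Bound: deg f ≤ 3.
Coefficient equations give f(k) = k*(k + 2)*(k + 4)/6.
Then R = B(k−1)f/C = k*(k + 2)*(k + 4)**2/(3*(2*k + 5)), so s_k = R(k)·t_k = k*(k + 4)/(k**2 + 4*k + 3).
Check: Δs_k = 3*(2*k + 5)/(k**4 + 10*k**3 + 35*k**2 + 50*k + 24). ✓
s_(n+1) = (n**2 + 6*n + 5)/(n**2 + 6*n + 8) and s_(2) = 4/5, so S(n) = (n**2 + 6*n - 7)/(5*(n**2 + 6*n + 8)).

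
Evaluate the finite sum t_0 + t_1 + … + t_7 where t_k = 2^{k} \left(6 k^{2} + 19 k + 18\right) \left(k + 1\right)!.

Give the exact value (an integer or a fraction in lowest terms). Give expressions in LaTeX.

Σ = 2415329278

The ratio is 2*(6*k**3 + 43*k**2 + 105*k + 86)/(6*k**2 + 19*k + 18).
Normal form (A,B,C) = (2*k + 4, 1, k**2 + 19*k/6 + 3).
f must satisfy (2*k + 4)·f(k+1) − (1)·f(k) = k**2 + 19*k/6 + 3.
From deg A=1, deg B=0, deg C=2: d=1.
A polynomial solution: f(k) = (3*k + 2)/6.
So s_k = (B(k−1)f/C)·t_k = ((3*k + 2)/(6*k**2 + 19*k + 18))·t_k = 2**k*(3*k + 2)*factorial(k + 1).
Verify: 2**k*(6*k**2 + 19*k + 18)*factorial(k + 1) matches t_k.
Evaluate s at k=8 and k=0: 2415329280 and 2; difference 2415329278.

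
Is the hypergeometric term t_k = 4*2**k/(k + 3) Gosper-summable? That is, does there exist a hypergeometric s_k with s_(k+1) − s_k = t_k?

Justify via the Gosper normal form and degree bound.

Compute t_(k+1)/t_k: get 2*(k + 3)/(k + 4).
A = 2*k + 6, B = k + 4, C = 1.
Need (2*k + 6)·f(k+1) − (k + 3)·f(k) = 1.
From deg A=1, deg B=1, deg C=0: d=-1.
Negative degree bound (-1): no f exists, t_k not Gosper-summable.

No — t_k has no hypergeometric antidifference.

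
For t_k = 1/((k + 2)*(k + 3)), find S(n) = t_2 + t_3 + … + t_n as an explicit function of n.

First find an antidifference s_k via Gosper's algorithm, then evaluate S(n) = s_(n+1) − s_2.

Step 1: r(k) = (k + 2)/(k + 4).
Normal form (A,B,C) = (k + 2, k + 4, 1).
Key eq: (k + 2)·f(k+1) = (k + 3)·f(k) + (1).
deg f ≤ 1 (via 1,1,0).
Coefficient equations give f(k) = k/2.
Certificate R = B(k−1)f/C = k*(k + 3)/2 gives s_k = k/(2*(k + 2)).
Verify: 1/(k**2 + 5*k + 6) matches t_k.
Evaluate: s_(n+1) = (n + 1)/(2*(n + 3)); subtract s_(2) = 1/4 ⇒ S(n) = (n - 1)/(4*(n + 3)).

S(n) = (n - 1)/(4*(n + 3))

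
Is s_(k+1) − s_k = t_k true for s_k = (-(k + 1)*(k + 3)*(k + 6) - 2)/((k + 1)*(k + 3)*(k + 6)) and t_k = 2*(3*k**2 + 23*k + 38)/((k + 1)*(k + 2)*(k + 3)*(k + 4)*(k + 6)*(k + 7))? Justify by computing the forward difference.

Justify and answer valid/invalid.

s_(k+1) = (-(k + 2)*(k + 4)*(k + 7) - 2)/((k + 2)*(k + 4)*(k + 7))
s_(k+1) − s_k = 2*(3*k**2 + 23*k + 38)/(k**6 + 23*k**5 + 207*k**4 + 925*k**3 + 2144*k**2 + 2412*k + 1008)
(s_(k+1) − s_k) − t_k = 0

valid (s_(k+1) − s_k reduces to t_k)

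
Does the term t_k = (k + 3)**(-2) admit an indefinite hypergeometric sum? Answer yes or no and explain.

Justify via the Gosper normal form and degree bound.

Step 1: r(k) = (k + 3)**2/(k + 4)**2.
Normal form (A,B,C) = (k**2 + 6*k + 9, k**2 + 8*k + 16, 1).
Solve (k**2 + 6*k + 9)·f(k+1) − (k**2 + 6*k + 9)·f(k) = 1.
Degrees (2,2,0) ⇒ d ≤ 0.
f = c0 ⇒ A·f(k+1) − B(k−1)·f(k) − C = -1. The system {-1 = 0} is inconsistent; no antidifference.

No. Not Gosper-summable.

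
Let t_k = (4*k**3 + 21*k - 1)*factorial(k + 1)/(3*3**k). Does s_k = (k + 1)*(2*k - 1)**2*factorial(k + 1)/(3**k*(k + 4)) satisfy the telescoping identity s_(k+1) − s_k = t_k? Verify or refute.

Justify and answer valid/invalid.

s_(k+1) = (k + 2)*(2*k + 1)**2*factorial(k + 2)/(3*3**k*(k + 5))
s_(k+1) − s_k = (4*k**5 + 24*k**4 + 53*k**3 + 161*k**2 + 126*k + 1)*factorial(k + 1)/(3*3**k*(k + 4)*(k + 5))
(s_(k+1) − s_k) − t_k = -(4*k**4 + 16*k**3 + 9*k**2 + 95*k - 7)*factorial(k + 1)/(3**k*(k + 4)*(k + 5))

Invalid: residual -(4*k**4 + 16*k**3 + 9*k**2 + 95*k - 7)*factorial(k + 1)/(3**k*(k + 4)*(k + 5)) ≠ 0.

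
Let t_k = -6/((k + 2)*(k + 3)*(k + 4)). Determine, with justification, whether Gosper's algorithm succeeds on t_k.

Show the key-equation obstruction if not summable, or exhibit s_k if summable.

Yes. s_k = k*(-k - 5)/(2*(k + 2)*(k + 3)).

t_(k+1)/t_k = (k + 2)/(k + 5).
Factor: A=k + 2; B=k + 5; C=1.
Key eq: (k + 2)·f(k+1) = (k + 4)·f(k) + (1).
Bound: deg f ≤ 2.
A polynomial solution: f(k) = k*(k + 5)/12.
So s_k = (B(k−1)f/C)·t_k = (k*(k + 4)*(k + 5)/12)·t_k = k*(-k - 5)/(2*(k + 2)*(k + 3)).
Verify: -6/(k**3 + 9*k**2 + 26*k + 24) matches t_k.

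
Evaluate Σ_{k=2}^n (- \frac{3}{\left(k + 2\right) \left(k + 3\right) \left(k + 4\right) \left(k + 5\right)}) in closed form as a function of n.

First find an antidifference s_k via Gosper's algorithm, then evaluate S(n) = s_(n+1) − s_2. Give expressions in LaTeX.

S(n) = \frac{- n^{3} - 12 n^{2} - 47 n + 60}{120 \left(n^{3} + 12 n^{2} + 47 n + 60\right)}

r(k) = (k + 2)/(k + 6) after simplifying.
Take A(k)=k + 2, B(k)=k + 6, C(k)=1.
Set up (k + 2)·f(k+1) − (k + 5)·f(k) − (1) = 0.
d = 3 from the (1,1,0) case.
A polynomial solution: f(k) = k*(k**2 + 9*k + 26)/72.
Certificate R = B(k−1)f/C = k*(k + 5)*(k**2 + 9*k + 26)/72 gives s_k = k*(-k**2 - 9*k - 26)/(24*(k + 2)*(k + 3)*(k + 4)).
s_(k+1) − s_k = -3/(k**4 + 14*k**3 + 71*k**2 + 154*k + 120) = t_k.
Evaluate: s_(n+1) = (-n**3 - 12*n**2 - 47*n - 36)/(24*(n**3 + 12*n**2 + 47*n + 60)); subtract s_(2) = -1/30 ⇒ S(n) = (-n**3 - 12*n**2 - 47*n + 60)/(120*(n**3 + 12*n**2 + 47*n + 60)).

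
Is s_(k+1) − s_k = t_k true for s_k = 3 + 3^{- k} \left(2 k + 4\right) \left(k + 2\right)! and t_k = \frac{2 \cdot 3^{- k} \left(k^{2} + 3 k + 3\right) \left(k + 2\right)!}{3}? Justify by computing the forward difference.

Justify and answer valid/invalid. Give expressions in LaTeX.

s_(k+1) = 3**(-k - 1)*(2*k + 6)*factorial(k + 3) + 3
s_(k+1) − s_k = 2*(k**2 + 3*k + 3)*factorial(k + 2)/(3*3**k)
(s_(k+1) − s_k) − t_k = 0

valid; difference matches t_k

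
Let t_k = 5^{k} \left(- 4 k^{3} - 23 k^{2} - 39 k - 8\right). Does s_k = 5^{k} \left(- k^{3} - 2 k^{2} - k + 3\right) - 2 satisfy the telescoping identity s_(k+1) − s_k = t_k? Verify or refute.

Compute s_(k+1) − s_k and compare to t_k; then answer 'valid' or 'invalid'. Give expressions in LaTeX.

valid (s_(k+1) − s_k reduces to t_k)

s_(k+1) = 5**(k + 1)*(-k - (k + 1)**3 - 2*(k + 1)**2 + 2) - 2
s_(k+1) − s_k = 5**k*(-4*k**3 - 23*k**2 - 39*k - 8)
(s_(k+1) − s_k) − t_k = 0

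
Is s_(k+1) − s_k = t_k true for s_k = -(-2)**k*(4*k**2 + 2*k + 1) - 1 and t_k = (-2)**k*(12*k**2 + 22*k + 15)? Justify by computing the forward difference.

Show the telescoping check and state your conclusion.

s_(k+1) = 2*(-2)**k*(2*k + 4*(k + 1)**2 + 3) - 1
s_(k+1) − s_k = (-2)**k*(12*k**2 + 22*k + 15)
(s_(k+1) − s_k) − t_k = 0

valid (s_(k+1) − s_k reduces to t_k)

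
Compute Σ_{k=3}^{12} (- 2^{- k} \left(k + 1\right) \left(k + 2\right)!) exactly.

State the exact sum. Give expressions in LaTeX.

Σ = -638512815/2

r(k) = (k + 2)*(k + 3)/(2*(k + 1)) after simplifying.
Take A(k)=k/2 + 3/2, B(k)=1, C(k)=k + 1.
Need (k/2 + 3/2)·f(k+1) − (1)·f(k) = k + 1.
Bound: deg f ≤ 0.
Match coefficients ⇒ f(k) = 2.
Certificate R = B(k−1)f/C = 2/(k + 1) gives s_k = -2**(1 - k)*factorial(k + 2).
Verify: -(k + 1)*factorial(k + 2)/2**k matches t_k.
Sum = s_(13) − s_(3); s_(13) = -638512875/2, s_(3) = -30 ⇒ -638512815/2.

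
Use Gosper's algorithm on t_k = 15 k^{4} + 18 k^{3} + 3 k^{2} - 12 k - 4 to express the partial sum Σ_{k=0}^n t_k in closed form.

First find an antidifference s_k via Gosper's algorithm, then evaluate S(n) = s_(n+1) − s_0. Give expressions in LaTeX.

Ratio r(k) = (15*k**4 + 78*k**3 + 147*k**2 + 108*k + 20)/(15*k**4 + 18*k**3 + 3*k**2 - 12*k - 4).
Factor: A=1; B=1; C=k**4 + 6*k**3/5 + k**2/5 - 4*k/5 - 4/15.
Solve (1)·f(k+1) − (1)·f(k) = k**4 + 6*k**3/5 + k**2/5 - 4*k/5 - 4/15.
Bound: deg f ≤ 5.
Solving with deg f ≤ 5: f(k) = k*(3*k**4 - 3*k**3 - 3*k**2 - 3*k + 2)/15.
Get s_k = R·t_k = k*(3*k**4 - 3*k**3 - 3*k**2 - 3*k + 2) with R(k) = B(k−1)f(k)/C(k) = k*(3*k**4 - 3*k**3 - 3*k**2 - 3*k + 2)/(15*k**4 + 18*k**3 + 3*k**2 - 12*k - 4).
Check: Δs_k = 15*k**4 + 18*k**3 + 3*k**2 - 12*k - 4. ✓
Telescope: S(n) = s_(n+1) − s_(0) = 3*n**5 + 12*n**4 + 15*n**3 - 10*n - 4 − (0) = 3*n**5 + 12*n**4 + 15*n**3 - 10*n - 4.

S(n) = 3 n^{5} + 12 n^{4} + 15 n^{3} - 10 n - 4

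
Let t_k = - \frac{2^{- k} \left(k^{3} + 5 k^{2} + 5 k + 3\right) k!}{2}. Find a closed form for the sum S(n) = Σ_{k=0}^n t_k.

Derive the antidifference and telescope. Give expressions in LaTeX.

Ratio r(k) = (k**4 + 9*k**3 + 26*k**2 + 32*k + 14)/(2*(k**3 + 5*k**2 + 5*k + 3)).
So A=k/2 + 1/2 and B=1, with C=k**3 + 5*k**2 + 5*k + 3.
Key eq: (k/2 + 1/2)·f(k+1) = (1)·f(k) + (k**3 + 5*k**2 + 5*k + 3).
From deg A=1, deg B=0, deg C=3: d=2.
Solving with deg f ≤ 2: f(k) = 2*(k**2 + 4*k + 2).
R(k) = B(k−1)·f(k)/C(k) = 2*(k**2 + 4*k + 2)/(k**3 + 5*k**2 + 5*k + 3); s_k = R·t_k = -(k**2 + 4*k + 2)*factorial(k)/2**k.
Check: Δs_k = -(k**3 + 5*k**2 + 5*k + 3)*factorial(k)/(2*2**k). ✓
s_(n+1) = -2**(-n - 1)*(n**2 + 6*n + 7)*factorial(n + 1) and s_(0) = -2, so S(n) = 2**(-n - 1)*(2**(n + 2) - n**3*factorial(n) - 7*n**2*factorial(n) - 13*n*factorial(n) - 7*factorial(n)).

S(n) = 2^{- n - 1} \left(2^{n + 2} - n^{3} n! - 7 n^{2} n! - 13 n n! - 7 n!\right)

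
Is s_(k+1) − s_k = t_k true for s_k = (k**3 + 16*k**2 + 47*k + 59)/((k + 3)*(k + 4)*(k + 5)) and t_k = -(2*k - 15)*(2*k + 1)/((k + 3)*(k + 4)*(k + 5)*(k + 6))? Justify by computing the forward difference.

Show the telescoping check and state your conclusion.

Valid — Δs_k = t_k.

s_(k+1) = (47*k + (k + 1)**3 + 16*(k + 1)**2 + 106)/((k + 4)*(k + 5)*(k + 6))
s_(k+1) − s_k = (-4*k**2 + 28*k + 15)/(k**4 + 18*k**3 + 119*k**2 + 342*k + 360)
(s_(k+1) − s_k) − t_k = 0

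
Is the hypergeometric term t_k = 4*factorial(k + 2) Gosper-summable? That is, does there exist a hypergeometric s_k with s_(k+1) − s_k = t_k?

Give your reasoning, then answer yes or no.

No — negative degree bound, so no certificate f.

The ratio is k + 3.
Gosper form: A/B · C(k+1)/C(k) with A=k + 3, B=1, C=1.
Key eq: (k + 3)·f(k+1) = (1)·f(k) + (1).
Degrees (1,0,0) ⇒ d ≤ -1.
d = -1 < 0 ⇒ no nonzero polynomial f; not summable.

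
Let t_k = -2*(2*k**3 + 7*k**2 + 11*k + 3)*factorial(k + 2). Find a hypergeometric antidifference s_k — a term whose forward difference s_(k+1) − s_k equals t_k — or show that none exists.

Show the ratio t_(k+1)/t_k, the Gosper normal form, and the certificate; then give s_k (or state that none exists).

s_k = -2*k*(2*k - 1)*factorial(k + 2)

r(k) = (2*k**4 + 19*k**3 + 70*k**2 + 116*k + 69)/(2*k**3 + 7*k**2 + 11*k + 3) after simplifying.
Normal form (A,B,C) = (k + 3, 1, k**3 + 7*k**2/2 + 11*k/2 + 3/2).
Need (k + 3)·f(k+1) − (1)·f(k) = k**3 + 7*k**2/2 + 11*k/2 + 3/2.
deg f ≤ 2 (via 1,0,3).
Solve for f: f(k) = k*(2*k - 1)/2 (degree 2 ≤ 2).
So s_k = (B(k−1)f/C)·t_k = (k*(2*k - 1)/(2*k**3 + 7*k**2 + 11*k + 3))·t_k = -2*k*(2*k - 1)*factorial(k + 2).
s_(k+1) − s_k = -2*(2*k**3 + 7*k**2 + 11*k + 3)*factorial(k + 2) = t_k.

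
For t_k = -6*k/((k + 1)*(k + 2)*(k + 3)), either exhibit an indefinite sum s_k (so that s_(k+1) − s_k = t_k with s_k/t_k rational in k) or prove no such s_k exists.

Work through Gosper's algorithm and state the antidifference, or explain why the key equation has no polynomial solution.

r(k) = (k + 1)**2/(k*(k + 4)) after simplifying.
A = k + 1, B = k + 4, C = k.
f must satisfy (k + 1)·f(k+1) − (k + 3)·f(k) = k.
Bound: deg f ≤ 2.
Match coefficients ⇒ f(k) = k*(k - 1)/4.
Certificate R = B(k−1)f/C = (k - 1)*(k + 3)/4 gives s_k = 3*k*(1 - k)/(2*(k + 1)*(k + 2)).
Verify: -6*k/(k**3 + 6*k**2 + 11*k + 6) matches t_k.

s_k = 3*k*(1 - k)/(2*(k + 1)*(k + 2))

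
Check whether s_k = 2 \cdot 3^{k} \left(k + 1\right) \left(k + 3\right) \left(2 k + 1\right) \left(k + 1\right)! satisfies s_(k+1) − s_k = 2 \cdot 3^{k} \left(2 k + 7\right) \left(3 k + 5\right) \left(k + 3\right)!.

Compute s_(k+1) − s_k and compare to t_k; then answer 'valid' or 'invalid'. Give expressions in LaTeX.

Invalid: residual - 2 \cdot 3^{k} \left(6 k^{3} + 43 k^{2} + 95 k + 69\right) \left(k + 1\right)! ≠ 0.

s_(k+1) = 6*3**k*(k + 2)*(k + 4)*(2*k + 3)*factorial(k + 2)
s_(k+1) − s_k = 2*3**k*(6*k**4 + 55*k**3 + 183*k**2 + 266*k + 141)*factorial(k + 1)
(s_(k+1) − s_k) − t_k = -2*3**k*(6*k**3 + 43*k**2 + 95*k + 69)*factorial(k + 1)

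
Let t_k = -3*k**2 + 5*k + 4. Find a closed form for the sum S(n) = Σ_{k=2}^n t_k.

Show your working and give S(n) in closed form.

S(n) = -n**3 + n**2 + 6*n - 6

r(k) = (3*k**2 + k - 6)/(3*k**2 - 5*k - 4) after simplifying.
Normal form (A,B,C) = (1, 1, k**2 - 5*k/3 - 4/3).
f must satisfy (1)·f(k+1) − (1)·f(k) = k**2 - 5*k/3 - 4/3.
From deg A=0, deg B=0, deg C=2: d=3.
A polynomial solution: f(k) = k*(k**2 - 4*k - 1)/3.
R(k) = B(k−1)·f(k)/C(k) = k*(k**2 - 4*k - 1)/(3*k**2 - 5*k - 4); s_k = R·t_k = k*(-k**2 + 4*k + 1).
s_(k+1) − s_k = -3*k**2 + 5*k + 4 = t_k.
Telescope: S(n) = s_(n+1) − s_(2) = -n**3 + n**2 + 6*n + 4 − (10) = -n**3 + n**2 + 6*n - 6.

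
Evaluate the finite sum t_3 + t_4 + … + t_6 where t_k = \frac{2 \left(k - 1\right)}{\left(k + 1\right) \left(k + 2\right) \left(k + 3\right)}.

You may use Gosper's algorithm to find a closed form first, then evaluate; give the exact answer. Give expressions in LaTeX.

Σ = 19/180

The ratio is k*(k + 1)/((k - 1)*(k + 4)).
A = k + 1, B = k + 4, C = k - 1.
f must satisfy (k + 1)·f(k+1) − (k + 3)·f(k) = k - 1.
Degrees (1,1,1) ⇒ d ≤ 2.
Coefficient equations give f(k) = -k.
Get s_k = R·t_k = -2*k/((k + 1)*(k + 2)) with R(k) = B(k−1)f(k)/C(k) = -k*(k + 3)/(k - 1).
Verify: 2*(k - 1)/(k**3 + 6*k**2 + 11*k + 6) matches t_k.
Σ_(k=3)^(6) t_k = s_(7) − s_(3) = -7/36 − (-3/10) = 19/180.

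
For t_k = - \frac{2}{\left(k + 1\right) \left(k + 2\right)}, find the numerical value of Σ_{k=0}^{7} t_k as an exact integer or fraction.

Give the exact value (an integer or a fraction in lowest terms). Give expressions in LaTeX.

r(k) = (k + 1)/(k + 3) after simplifying.
Factor: A=k + 1; B=k + 3; C=1.
Set up (k + 1)·f(k+1) − (k + 2)·f(k) − (1) = 0.
Bound: deg f ≤ 1.
Coefficient equations give f(k) = k.
R(k) = B(k−1)·f(k)/C(k) = k*(k + 2); s_k = R·t_k = -2*k/(k + 1).
s_(k+1) − s_k = -2/(k**2 + 3*k + 2) = t_k.
Sum = s_(8) − s_(0); s_(8) = -16/9, s_(0) = 0 ⇒ -16/9.

Σ = -16/9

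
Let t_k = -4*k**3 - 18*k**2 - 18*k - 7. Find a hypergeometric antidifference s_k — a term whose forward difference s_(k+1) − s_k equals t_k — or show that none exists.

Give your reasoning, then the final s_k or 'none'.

s_k = k*(-k**3 - 4*k**2 - k - 1)

Compute t_(k+1)/t_k: get (4*k**3 + 30*k**2 + 66*k + 47)/(4*k**3 + 18*k**2 + 18*k + 7).
Gosper form: A/B · C(k+1)/C(k) with A=1, B=1, C=k**3 + 9*k**2/2 + 9*k/2 + 7/4.
Set up (1)·f(k+1) − (1)·f(k) − (k**3 + 9*k**2/2 + 9*k/2 + 7/4) = 0.
Degrees (0,0,3) ⇒ d ≤ 4.
A polynomial solution: f(k) = k*(k**3 + 4*k**2 + k + 1)/4.
Then R = B(k−1)f/C = k*(k**3 + 4*k**2 + k + 1)/(4*k**3 + 18*k**2 + 18*k + 7), so s_k = R(k)·t_k = k*(-k**3 - 4*k**2 - k - 1).
Check: Δs_k = -4*k**3 - 18*k**2 - 18*k - 7. ✓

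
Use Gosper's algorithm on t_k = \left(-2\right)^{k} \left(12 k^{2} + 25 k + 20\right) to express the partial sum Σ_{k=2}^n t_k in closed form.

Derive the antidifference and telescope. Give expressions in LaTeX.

t_(k+1)/t_k = 2*(-12*k**2 - 49*k - 57)/(12*k**2 + 25*k + 20).
Normal form (A,B,C) = (-2, 1, k**2 + 25*k/12 + 5/3).
Need (-2)·f(k+1) − (1)·f(k) = k**2 + 25*k/12 + 5/3.
Bound: deg f ≤ 2.
A polynomial solution: f(k) = -(4*k**2 + 3*k + 2)/12.
So s_k = (B(k−1)f/C)·t_k = (-(4*k**2 + 3*k + 2)/(12*k**2 + 25*k + 20))·t_k = (-2)**k*(-4*k**2 - 3*k - 2).
Check: Δs_k = (-2)**k*(12*k**2 + 25*k + 20). ✓
Telescope: S(n) = s_(n+1) − s_(2) = 2*(-2)**n*(4*n**2 + 11*n + 9) − (-96) = 8*(-2)**n*n**2 + 22*(-2)**n*n + 18*(-2)**n + 96.

S(n) = 8 \left(-2\right)^{n} n^{2} + 22 \left(-2\right)^{n} n + 18 \left(-2\right)^{n} + 96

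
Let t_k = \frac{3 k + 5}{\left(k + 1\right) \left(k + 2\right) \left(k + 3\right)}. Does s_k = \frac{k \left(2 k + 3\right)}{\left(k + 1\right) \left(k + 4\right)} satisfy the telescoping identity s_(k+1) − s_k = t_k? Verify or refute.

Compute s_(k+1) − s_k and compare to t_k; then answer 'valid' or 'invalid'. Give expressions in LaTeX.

s_(k+1) = (k + 1)*(2*k + 5)/((k + 2)*(k + 5))
s_(k+1) − s_k = (7*k**2 + 23*k + 20)/(k**4 + 12*k**3 + 49*k**2 + 78*k + 40)
(s_(k+1) − s_k) − t_k = 4*(k**3 + 3*k**2 - 4*k - 10)/(k**5 + 15*k**4 + 85*k**3 + 225*k**2 + 274*k + 120)

Invalid: residual \frac{4 \left(k^{3} + 3 k^{2} - 4 k - 10\right)}{k^{5} + 15 k^{4} + 85 k^{3} + 225 k^{2} + 274 k + 120} ≠ 0.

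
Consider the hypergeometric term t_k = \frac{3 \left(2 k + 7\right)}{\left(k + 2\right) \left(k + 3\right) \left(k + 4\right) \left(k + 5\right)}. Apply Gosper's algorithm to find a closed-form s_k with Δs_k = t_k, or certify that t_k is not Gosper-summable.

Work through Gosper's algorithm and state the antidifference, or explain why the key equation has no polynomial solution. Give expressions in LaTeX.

s_k = \frac{3 k \left(k + 6\right)}{8 \left(k^{2} + 6 k + 8\right)}

Compute t_(k+1)/t_k: get (k + 2)*(2*k + 9)/((k + 6)*(2*k + 7)).
Gosper form: A/B · C(k+1)/C(k) with A=k + 2, B=k + 6, C=k + 7/2.
Set up (k + 2)·f(k+1) − (k + 5)·f(k) − (k + 7/2) = 0.
deg f ≤ 3 (via 1,1,1).
A polynomial solution: f(k) = k*(k + 3)*(k + 6)/16.
Get s_k = R·t_k = 3*k*(k + 6)/(8*(k**2 + 6*k + 8)) with R(k) = B(k−1)f(k)/C(k) = k*(k + 3)*(k + 5)*(k + 6)/(8*(2*k + 7)).
Δs = 3*(2*k + 7)/(k**4 + 14*k**3 + 71*k**2 + 154*k + 120), as required.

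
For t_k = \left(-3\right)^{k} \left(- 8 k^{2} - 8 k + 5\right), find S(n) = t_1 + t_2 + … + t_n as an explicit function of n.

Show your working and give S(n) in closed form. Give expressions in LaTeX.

S(n) = - 6 \left(-3\right)^{n} n^{2} - 9 \left(-3\right)^{n} n + 3 \left(-3\right)^{n} - 3

Ratio r(k) = 3*(-8*k**2 - 24*k - 11)/(8*k**2 + 8*k - 5).
So A=-3 and B=1, with C=k**2 + k - 5/8.
Key eq: (-3)·f(k+1) = (1)·f(k) + (k**2 + k - 5/8).
Bound: deg f ≤ 2.
Solve for f: f(k) = -(2*k**2 - k - 2)/8 (degree 2 ≤ 2).
Get s_k = R·t_k = (-3)**k*(2*k**2 - k - 2) with R(k) = B(k−1)f(k)/C(k) = -(2*k**2 - k - 2)/(8*k**2 + 8*k - 5).
Δs = (-3)**k*(-8*k**2 - 8*k + 5), as required.
Σ_(k=1)^n t_k = s_(n+1) − s_(1) = ((-3)**(n + 1)*(2*n**2 + 3*n - 1)) − (3), i.e. -6*(-3)**n*n**2 - 9*(-3)**n*n + 3*(-3)**n - 3.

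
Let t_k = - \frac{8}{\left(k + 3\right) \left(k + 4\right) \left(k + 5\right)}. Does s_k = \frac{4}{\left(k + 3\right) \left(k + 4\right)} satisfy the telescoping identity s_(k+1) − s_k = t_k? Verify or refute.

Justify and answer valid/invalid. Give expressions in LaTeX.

s_(k+1) = 4/((k + 4)*(k + 5))
s_(k+1) − s_k = -8/(k**3 + 12*k**2 + 47*k + 60)
(s_(k+1) − s_k) − t_k = 0

Valid — Δs_k = t_k.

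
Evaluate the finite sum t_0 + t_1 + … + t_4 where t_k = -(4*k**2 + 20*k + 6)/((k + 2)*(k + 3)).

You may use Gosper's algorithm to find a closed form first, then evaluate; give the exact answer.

r(k) = (k + 2)*(10*k + 2*(k + 1)**2 + 13)/((k + 4)*(2*k**2 + 10*k + 3)) after simplifying.
Take A(k)=k + 2, B(k)=k + 4, C(k)=k**2 + 5*k + 3/2.
f must satisfy (k + 2)·f(k+1) − (k + 3)·f(k) = k**2 + 5*k + 3/2.
d = 2 from the (1,1,2) case.
Solving with deg f ≤ 2: f(k) = k*(4*k - 1)/4.
R(k) = B(k−1)·f(k)/C(k) = k*(k + 3)*(4*k - 1)/(2*(2*k**2 + 10*k + 3)); s_k = R·t_k = k*(1 - 4*k)/(k + 2).
s_(k+1) − s_k = 2*(-2*k**2 - 10*k - 3)/(k**2 + 5*k + 6) = t_k.
Evaluate s at k=5 and k=0: -95/7 and 0; difference -95/7.

Σ = -95/7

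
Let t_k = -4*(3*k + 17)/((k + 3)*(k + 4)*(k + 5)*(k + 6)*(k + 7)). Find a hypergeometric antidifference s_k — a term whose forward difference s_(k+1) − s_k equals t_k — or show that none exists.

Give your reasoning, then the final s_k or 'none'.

Step 1: r(k) = (k + 3)*(3*k + 20)/((k + 8)*(3*k + 17)).
Take A(k)=k + 3, B(k)=k + 8, C(k)=k + 17/3.
Key eq: (k + 3)·f(k+1) = (k + 7)·f(k) + (k + 17/3).
d = 4 from the (1,1,1) case.
Coefficient equations give f(k) = k*(k + 5)*(k**2 + 13*k + 54)/216.
So s_k = (B(k−1)f/C)·t_k = (k*(k + 5)*(k + 7)*(k**2 + 13*k + 54)/(72*(3*k + 17)))·t_k = k*(-k**2 - 13*k - 54)/(18*(k**3 + 13*k**2 + 54*k + 72)).
Δs = 4*(-3*k - 17)/(k**5 + 25*k**4 + 245*k**3 + 1175*k**2 + 2754*k + 2520), as required.

s_k = k*(-k**2 - 13*k - 54)/(18*(k**3 + 13*k**2 + 54*k + 72))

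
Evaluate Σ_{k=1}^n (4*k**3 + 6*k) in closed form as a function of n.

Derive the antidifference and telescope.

t_(k+1)/t_k = (3*k + 2*(k + 1)**3 + 3)/(k*(2*k**2 + 3)).
Gosper form: A/B · C(k+1)/C(k) with A=1, B=1, C=k**3 + 3*k/2.
Set up (1)·f(k+1) − (1)·f(k) − (k**3 + 3*k/2) = 0.
Bound: deg f ≤ 4.
Solve for f: f(k) = k*(k - 1)*(k**2 - k + 3)/4 (degree 4 ≤ 4).
Then R = B(k−1)f/C = (k - 1)*(k**2 - k + 3)/(2*(2*k**2 + 3)), so s_k = R(k)·t_k = k*(k**3 - 2*k**2 + 4*k - 3).
Check: Δs_k = 4*k**3 + 6*k. ✓
Σ_(k=1)^n t_k = s_(n+1) − s_(1) = (n*(n**3 + 2*n**2 + 4*n + 3)) − (0), i.e. n*(n**3 + 2*n**2 + 4*n + 3).

S(n) = n*(n**3 + 2*n**2 + 4*n + 3)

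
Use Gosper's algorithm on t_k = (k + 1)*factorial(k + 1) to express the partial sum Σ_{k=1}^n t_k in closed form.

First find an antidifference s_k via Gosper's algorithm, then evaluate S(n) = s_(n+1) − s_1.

S(n) = factorial(n + 2) - 2

Ratio r(k) = (k + 2)**2/(k + 1).
Gosper form: A/B · C(k+1)/C(k) with A=k + 2, B=1, C=k + 1.
Need (k + 2)·f(k+1) − (1)·f(k) = k + 1.
From deg A=1, deg B=0, deg C=1: d=0.
Solve for f: f(k) = 1 (degree 0 ≤ 0).
Get s_k = R·t_k = factorial(k + 1) with R(k) = B(k−1)f(k)/C(k) = 1/(k + 1).
Check: Δs_k = (k + 1)*factorial(k + 1). ✓
Telescope: S(n) = s_(n+1) − s_(1) = factorial(n + 2) − (2) = factorial(n + 2) - 2.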